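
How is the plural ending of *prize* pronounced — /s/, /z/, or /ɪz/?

The stem *prize* ends in a sibilant (/s, z, ʃ, ʒ, tʃ, dʒ/).
The plural suffix surfaces as /ɪz/ after sibilants, /s/ after other voiceless consonants, and /z/ after other voiced sounds.
So the plural -s on *prize* is pronounced /ɪz/.

/ɪz/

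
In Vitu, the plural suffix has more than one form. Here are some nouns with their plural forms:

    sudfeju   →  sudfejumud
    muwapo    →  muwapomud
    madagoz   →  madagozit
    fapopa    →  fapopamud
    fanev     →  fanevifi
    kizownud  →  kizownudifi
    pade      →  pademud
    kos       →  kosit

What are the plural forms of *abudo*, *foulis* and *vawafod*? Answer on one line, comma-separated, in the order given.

The pattern is sibilance of the final sound: -it when the stem ends in a sibilant (*madagoz*, *kos*); -ifi when the stem ends in a non-sibilant consonant (*fanev*, *kizownud*); -mud when the stem ends in a vowel (*sudfeju*, *muwapo*, *fapopa*, *pade*).
Since the final sound of *abudo* is /o/ (a vowel), it takes -mud, giving *abudomud*.
*foulis* — final sound /s/ (a sibilant) → -it → *foulisit*.
Since the final sound of *vawafod* is /d/ (a non-sibilant consonant), it takes -ifi, giving *vawafodifi*.

abudomud, foulisit, vawafodifi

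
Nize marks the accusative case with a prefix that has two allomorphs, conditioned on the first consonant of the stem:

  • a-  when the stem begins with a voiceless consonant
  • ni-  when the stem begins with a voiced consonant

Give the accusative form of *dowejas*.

Since the first consonant of *dowejas* is /d/ (voiced), it takes ni-, giving *nidowejas*.

nidowejas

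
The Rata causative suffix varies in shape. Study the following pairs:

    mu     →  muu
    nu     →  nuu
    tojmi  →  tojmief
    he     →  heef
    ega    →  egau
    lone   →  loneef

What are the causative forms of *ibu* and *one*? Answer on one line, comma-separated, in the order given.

The alternation tracks the last vowel of the stem — -ef when the last vowel of the stem is a front vowel (*tojmi*, *he*, *lone*); -u when the last vowel of the stem is a back vowel (*mu*, *nu*, *ega*).
The last vowel of *ibu* is /u/, which is a back vowel, so the suffix is -u, giving *ibuu*.
*one* — last vowel /e/ (a front vowel) → -ef → *oneef*.

ibuu, oneef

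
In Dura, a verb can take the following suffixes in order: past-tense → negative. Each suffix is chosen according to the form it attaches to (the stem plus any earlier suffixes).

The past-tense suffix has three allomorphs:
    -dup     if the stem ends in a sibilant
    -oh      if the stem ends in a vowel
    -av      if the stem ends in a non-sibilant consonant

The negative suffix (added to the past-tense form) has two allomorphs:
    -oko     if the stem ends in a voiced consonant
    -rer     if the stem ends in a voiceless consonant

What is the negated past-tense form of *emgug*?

emgugavoko

*emgug*: final sound = /g/, a non-sibilant consonant → -av → *emgugav*.
Since the final consonant of the past-tense form *emgugav* is /v/ (voiced), it takes -oko, giving *emgugavoko*.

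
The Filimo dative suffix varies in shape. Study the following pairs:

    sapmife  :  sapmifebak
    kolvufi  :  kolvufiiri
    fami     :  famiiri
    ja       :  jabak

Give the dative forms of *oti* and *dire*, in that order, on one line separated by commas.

The alternation tracks the last vowel of the stem — -iri when the last vowel of the stem is a high vowel (*kolvufi*, *fami*); -bak when the last vowel of the stem is a non-high vowel (*sapmife*, *ja*).
*oti* — last vowel /i/ (a high vowel) → -iri → *otiiri*.
*dire*: last vowel = /e/, a non-high vowel → -bak → *direbak*.

otiiri, direbak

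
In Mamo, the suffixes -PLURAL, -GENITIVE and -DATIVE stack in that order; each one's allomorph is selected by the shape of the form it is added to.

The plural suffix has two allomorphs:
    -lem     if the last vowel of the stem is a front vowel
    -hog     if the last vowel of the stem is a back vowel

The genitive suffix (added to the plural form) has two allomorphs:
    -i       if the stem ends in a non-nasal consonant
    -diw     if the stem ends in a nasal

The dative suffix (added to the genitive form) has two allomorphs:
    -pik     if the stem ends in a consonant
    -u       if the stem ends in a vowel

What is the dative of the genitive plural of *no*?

*no* — last vowel /o/ (a back vowel) → -hog → *nohog*.
The final consonant of the plural form *nohog* is /g/, which is non-nasal, so the genitive suffix is -i, giving *nohogi*.
The genitive form *nohogi* — final sound /i/ (a vowel) → -u → *nohogiu*.

nohogiu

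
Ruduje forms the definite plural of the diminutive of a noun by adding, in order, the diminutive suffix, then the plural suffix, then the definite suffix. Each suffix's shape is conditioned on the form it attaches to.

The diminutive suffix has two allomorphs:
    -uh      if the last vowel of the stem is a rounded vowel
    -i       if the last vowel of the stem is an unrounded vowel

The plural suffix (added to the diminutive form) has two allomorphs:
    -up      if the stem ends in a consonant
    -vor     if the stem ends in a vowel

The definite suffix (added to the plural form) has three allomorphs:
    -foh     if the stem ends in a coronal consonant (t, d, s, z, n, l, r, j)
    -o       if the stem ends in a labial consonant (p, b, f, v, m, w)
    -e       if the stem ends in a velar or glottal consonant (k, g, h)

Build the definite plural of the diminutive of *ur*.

uruhupo

The last vowel of *ur* is /u/, which is a rounded vowel, so the diminutive suffix is -uh, giving *uruh*.
The diminutive form *uruh*: final sound = /h/, a consonant → -up → *uruhup*.
The plural form *uruhup*: final consonant = /p/, labial → -o → *uruhupo*.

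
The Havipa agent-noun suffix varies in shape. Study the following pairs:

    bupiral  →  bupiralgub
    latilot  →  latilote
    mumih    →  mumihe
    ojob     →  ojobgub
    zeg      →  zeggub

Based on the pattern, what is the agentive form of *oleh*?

The pattern is voicing of the final consonant: -e when the stem ends in a voiceless consonant (*latilot*, *mumih*); -gub when the stem ends in a voiced consonant (*bupiral*, *ojob*, *zeg*).
Since the final consonant of *oleh* is /h/ (voiceless), it takes -e, giving *olehe*.

olehe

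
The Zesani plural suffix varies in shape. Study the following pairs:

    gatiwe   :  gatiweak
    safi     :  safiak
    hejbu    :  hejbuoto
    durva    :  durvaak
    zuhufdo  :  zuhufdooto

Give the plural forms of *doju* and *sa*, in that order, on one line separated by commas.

dojuoto, saak

The suffix is conditioned by the last vowel: -oto when the last vowel of the stem is a rounded vowel (*hejbu*, *zuhufdo*); -ak when the last vowel of the stem is an unrounded vowel (*gatiwe*, *safi*, *durva*).
*doju* — last vowel /u/ (a rounded vowel) → -oto → *dojuoto*.
Since the last vowel of *sa* is /a/ (an unrounded vowel), it takes -ak, giving *saak*.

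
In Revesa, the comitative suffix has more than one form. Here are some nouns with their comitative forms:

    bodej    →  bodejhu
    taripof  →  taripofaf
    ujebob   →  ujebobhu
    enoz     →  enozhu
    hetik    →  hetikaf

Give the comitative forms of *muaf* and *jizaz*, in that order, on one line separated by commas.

Looking at the final consonant of each stem: -af when the stem ends in a voiceless consonant (*taripof*, *hetik*); -hu when the stem ends in a voiced consonant (*bodej*, *ujebob*, *enoz*).
*muaf*: final consonant = /f/, voiceless → -af → *muafaf*.
*jizaz*: final consonant = /z/, voiced → -hu → *jizazhu*.

muafaf, jizazhu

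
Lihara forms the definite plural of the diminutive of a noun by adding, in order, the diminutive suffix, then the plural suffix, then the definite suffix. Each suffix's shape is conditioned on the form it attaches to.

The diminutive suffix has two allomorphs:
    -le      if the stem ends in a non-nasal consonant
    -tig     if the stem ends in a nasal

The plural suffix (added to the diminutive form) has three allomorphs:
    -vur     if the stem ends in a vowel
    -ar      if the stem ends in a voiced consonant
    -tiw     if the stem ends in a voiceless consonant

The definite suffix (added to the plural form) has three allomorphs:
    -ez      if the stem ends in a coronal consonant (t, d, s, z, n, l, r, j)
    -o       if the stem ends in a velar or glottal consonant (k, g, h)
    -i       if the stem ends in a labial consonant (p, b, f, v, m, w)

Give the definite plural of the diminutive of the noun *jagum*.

jagumtigarez

*jagum* — final consonant /m/ (a nasal) → -tig → *jagumtig*.
Since the final sound of the diminutive form *jagumtig* is /g/ (a voiced consonant), it takes -ar, giving *jagumtigar*.
The plural form *jagumtigar* — final consonant /r/ (coronal) → -ez → *jagumtigarez*.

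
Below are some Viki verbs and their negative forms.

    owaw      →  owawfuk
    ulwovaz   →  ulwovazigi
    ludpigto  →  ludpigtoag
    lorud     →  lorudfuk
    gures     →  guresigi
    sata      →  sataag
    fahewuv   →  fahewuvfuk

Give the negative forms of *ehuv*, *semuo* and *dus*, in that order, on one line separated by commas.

The alternation tracks the final sound of the stem — -igi when the stem ends in a sibilant (*ulwovaz*, *gures*); -fuk when the stem ends in a non-sibilant consonant (*owaw*, *lorud*, *fahewuv*); -ag when the stem ends in a vowel (*ludpigto*, *sata*).
*ehuv* — final sound /v/ (a non-sibilant consonant) → -fuk → *ehuvfuk*.
*semuo* — final sound /o/ (a vowel) → -ag → *semuoag*.
*dus*: final sound = /s/, a sibilant → -igi → *dusigi*.

ehuvfuk, semuoag, dusigi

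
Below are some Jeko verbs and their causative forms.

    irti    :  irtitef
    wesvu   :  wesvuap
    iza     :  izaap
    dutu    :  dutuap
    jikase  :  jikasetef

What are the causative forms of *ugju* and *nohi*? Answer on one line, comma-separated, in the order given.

The alternation tracks the last vowel of the stem — -tef when the last vowel of the stem is a front vowel (*irti*, *jikase*); -ap when the last vowel of the stem is a back vowel (*wesvu*, *iza*, *dutu*).
*ugju*: last vowel = /u/, a back vowel → -ap → *ugjuap*.
*nohi* — last vowel /i/ (a front vowel) → -tef → *nohitef*.

ugjuap, nohitef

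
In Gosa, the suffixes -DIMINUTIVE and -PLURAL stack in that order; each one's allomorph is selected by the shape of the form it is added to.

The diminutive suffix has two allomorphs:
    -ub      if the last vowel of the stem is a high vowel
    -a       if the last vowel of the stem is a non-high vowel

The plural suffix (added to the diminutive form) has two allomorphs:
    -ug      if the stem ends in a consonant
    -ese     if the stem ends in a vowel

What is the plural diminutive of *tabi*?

The last vowel of *tabi* is /i/, which is a high vowel, so the diminutive suffix is -ub, giving *tabiub*.
Since the final sound of the diminutive form *tabiub* is /b/ (a consonant), it takes -ug, giving *tabiubug*.

tabiubug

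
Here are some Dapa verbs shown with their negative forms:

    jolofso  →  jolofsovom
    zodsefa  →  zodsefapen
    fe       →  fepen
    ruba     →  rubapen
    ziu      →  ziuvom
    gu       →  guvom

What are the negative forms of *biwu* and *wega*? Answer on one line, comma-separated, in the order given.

biwuvom, wegapen

The alternation tracks the last vowel of the stem — -vom when the last vowel of the stem is a rounded vowel (*jolofso*, *ziu*, *gu*); -pen when the last vowel of the stem is an unrounded vowel (*zodsefa*, *fe*, *ruba*).
Since the last vowel of *biwu* is /u/ (a rounded vowel), it takes -vom, giving *biwuvom*.
*wega* — last vowel /a/ (an unrounded vowel) → -pen → *wegapen*.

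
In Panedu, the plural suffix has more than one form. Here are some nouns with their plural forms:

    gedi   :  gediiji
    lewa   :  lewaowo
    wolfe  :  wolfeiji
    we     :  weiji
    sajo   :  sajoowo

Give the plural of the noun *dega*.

The suffix is conditioned by the last vowel: -iji when the last vowel of the stem is a front vowel (*gedi*, *wolfe*, *we*); -owo when the last vowel of the stem is a back vowel (*lewa*, *sajo*).
Since the last vowel of *dega* is /a/ (a back vowel), it takes -owo, giving *degaowo*.

degaowo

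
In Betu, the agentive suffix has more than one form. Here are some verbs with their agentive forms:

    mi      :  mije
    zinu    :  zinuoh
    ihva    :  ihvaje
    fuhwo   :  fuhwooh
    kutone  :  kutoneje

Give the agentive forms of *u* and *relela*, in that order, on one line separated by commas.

uoh, relelaje

The alternation tracks the last vowel of the stem — -oh when the last vowel of the stem is a rounded vowel (*zinu*, *fuhwo*); -je when the last vowel of the stem is an unrounded vowel (*mi*, *ihva*, *kutone*).
*u*: last vowel = /u/, a rounded vowel → -oh → *uoh*.
*relela*: last vowel = /a/, an unrounded vowel → -je → *relelaje*.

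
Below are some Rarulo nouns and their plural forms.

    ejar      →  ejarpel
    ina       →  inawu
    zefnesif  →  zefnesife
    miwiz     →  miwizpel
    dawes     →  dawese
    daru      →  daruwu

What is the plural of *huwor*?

huworpel

Looking at the final sound of each stem: -e when the stem ends in a voiceless consonant (*zefnesif*, *dawes*); -pel when the stem ends in a voiced consonant (*ejar*, *miwiz*); -wu when the stem ends in a vowel (*ina*, *daru*).
*huwor* — final sound /r/ (a voiced consonant) → -pel → *huworpel*.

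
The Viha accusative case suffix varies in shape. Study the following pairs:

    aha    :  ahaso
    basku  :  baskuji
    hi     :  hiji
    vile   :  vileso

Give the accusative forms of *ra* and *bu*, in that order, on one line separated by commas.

raso, buji

The alternation tracks the last vowel of the stem — -ji when the last vowel of the stem is a high vowel (*basku*, *hi*); -so when the last vowel of the stem is a non-high vowel (*aha*, *vile*).
The last vowel of *ra* is /a/, which is a non-high vowel, so the suffix is -so, giving *raso*.
Since the last vowel of *bu* is /u/ (a high vowel), it takes -ji, giving *buji*.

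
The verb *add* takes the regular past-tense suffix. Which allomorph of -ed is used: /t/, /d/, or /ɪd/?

/ɪd/

The stem *add* ends in /t/ or /d/.
The -ed suffix is realized as /ɪd/ after /t, d/; as /t/ after other voiceless consonants; and as /d/ after other voiced sounds.
So -ed on *add* is pronounced /ɪd/.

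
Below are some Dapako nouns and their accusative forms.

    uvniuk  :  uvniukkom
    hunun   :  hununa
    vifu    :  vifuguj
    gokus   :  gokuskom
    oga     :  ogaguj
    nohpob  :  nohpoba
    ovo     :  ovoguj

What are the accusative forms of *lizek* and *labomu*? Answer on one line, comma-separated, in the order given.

The suffix is conditioned by the final sound: -kom when the stem ends in a voiceless consonant (*uvniuk*, *gokus*); -a when the stem ends in a voiced consonant (*hunun*, *nohpob*); -guj when the stem ends in a vowel (*vifu*, *oga*, *ovo*).
Since the final sound of *lizek* is /k/ (a voiceless consonant), it takes -kom, giving *lizekkom*.
*labomu* — final sound /u/ (a vowel) → -guj → *labomuguj*.

lizekkom, labomuguj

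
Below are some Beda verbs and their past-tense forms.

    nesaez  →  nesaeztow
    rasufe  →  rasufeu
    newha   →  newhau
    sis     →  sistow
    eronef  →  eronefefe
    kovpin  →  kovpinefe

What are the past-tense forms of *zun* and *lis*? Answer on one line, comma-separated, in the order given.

The alternation tracks the final sound of the stem — -tow when the stem ends in a sibilant (*nesaez*, *sis*); -efe when the stem ends in a non-sibilant consonant (*eronef*, *kovpin*); -u when the stem ends in a vowel (*rasufe*, *newha*).
*zun*: final sound = /n/, a non-sibilant consonant → -efe → *zunefe*.
*lis* — final sound /s/ (a sibilant) → -tow → *listow*.

zunefe, listow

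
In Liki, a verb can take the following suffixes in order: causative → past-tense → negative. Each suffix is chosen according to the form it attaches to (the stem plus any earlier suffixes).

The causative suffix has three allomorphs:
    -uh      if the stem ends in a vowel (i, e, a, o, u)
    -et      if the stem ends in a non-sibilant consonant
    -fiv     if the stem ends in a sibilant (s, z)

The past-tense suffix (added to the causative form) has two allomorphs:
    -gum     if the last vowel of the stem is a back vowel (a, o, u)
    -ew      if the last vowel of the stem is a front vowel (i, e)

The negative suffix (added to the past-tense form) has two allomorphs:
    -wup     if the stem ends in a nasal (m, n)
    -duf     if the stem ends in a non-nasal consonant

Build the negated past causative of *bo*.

bouhgumwup

Since the final sound of *bo* is /o/ (a vowel), it takes -uh, giving *bouh*.
Since the last vowel of the causative form *bouh* is /u/ (a back vowel), it takes -gum, giving *bouhgum*.
The past-tense form *bouhgum* — final consonant /m/ (a nasal) → -wup → *bouhgumwup*.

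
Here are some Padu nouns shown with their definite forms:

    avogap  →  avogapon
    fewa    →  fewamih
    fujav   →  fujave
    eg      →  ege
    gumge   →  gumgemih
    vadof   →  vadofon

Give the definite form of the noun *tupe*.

tupemih

The alternation tracks the final sound of the stem — -on when the stem ends in a voiceless consonant (*avogap*, *vadof*); -e when the stem ends in a voiced consonant (*fujav*, *eg*); -mih when the stem ends in a vowel (*fewa*, *gumge*).
Since the final sound of *tupe* is /e/ (a vowel), it takes -mih, giving *tupemih*.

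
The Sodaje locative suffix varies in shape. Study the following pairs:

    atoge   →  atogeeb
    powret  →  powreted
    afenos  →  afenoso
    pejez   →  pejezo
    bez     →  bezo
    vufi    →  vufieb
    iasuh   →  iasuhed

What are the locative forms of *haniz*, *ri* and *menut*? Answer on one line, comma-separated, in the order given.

hanizo, rieb, menuted

The pattern is sibilance of the final sound: -o when the stem ends in a sibilant (*afenos*, *pejez*, *bez*); -ed when the stem ends in a non-sibilant consonant (*powret*, *iasuh*); -eb when the stem ends in a vowel (*atoge*, *vufi*).
Since the final sound of *haniz* is /z/ (a sibilant), it takes -o, giving *hanizo*.
Since the final sound of *ri* is /i/ (a vowel), it takes -eb, giving *rieb*.
Since the final sound of *menut* is /t/ (a non-sibilant consonant), it takes -ed, giving *menuted*.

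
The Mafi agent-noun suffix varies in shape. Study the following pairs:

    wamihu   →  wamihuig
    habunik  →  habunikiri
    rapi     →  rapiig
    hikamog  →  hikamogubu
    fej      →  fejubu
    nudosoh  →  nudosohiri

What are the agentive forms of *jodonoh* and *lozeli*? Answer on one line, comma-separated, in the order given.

jodonohiri, lozeliig

The suffix is conditioned by the final sound: -iri when the stem ends in a voiceless consonant (*habunik*, *nudosoh*); -ubu when the stem ends in a voiced consonant (*hikamog*, *fej*); -ig when the stem ends in a vowel (*wamihu*, *rapi*).
The final sound of *jodonoh* is /h/, which is a voiceless consonant, so the suffix is -iri, giving *jodonohiri*.
Since the final sound of *lozeli* is /i/ (a vowel), it takes -ig, giving *lozeliig*.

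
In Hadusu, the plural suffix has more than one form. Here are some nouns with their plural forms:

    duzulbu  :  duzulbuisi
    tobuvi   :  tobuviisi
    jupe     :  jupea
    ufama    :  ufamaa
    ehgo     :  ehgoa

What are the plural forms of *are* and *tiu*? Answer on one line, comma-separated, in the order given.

The pattern is height harmony: -isi when the last vowel of the stem is a high vowel (*duzulbu*, *tobuvi*); -a when the last vowel of the stem is a non-high vowel (*jupe*, *ufama*, *ehgo*).
The last vowel of *are* is /e/, which is a non-high vowel, so the suffix is -a, giving *area*.
*tiu*: last vowel = /u/, a high vowel → -isi → *tiuisi*.

area, tiuisi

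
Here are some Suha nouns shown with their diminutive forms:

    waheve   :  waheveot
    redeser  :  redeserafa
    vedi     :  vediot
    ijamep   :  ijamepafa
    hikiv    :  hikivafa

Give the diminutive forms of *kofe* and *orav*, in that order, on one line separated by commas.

The alternation tracks the final sound of the stem — -afa when the stem ends in a consonant (*redeser*, *ijamep*, *hikiv*); -ot when the stem ends in a vowel (*waheve*, *vedi*).
*kofe* — final sound /e/ (a vowel) → -ot → *kofeot*.
*orav* — final sound /v/ (a consonant) → -afa → *oravafa*.

kofeot, oravafa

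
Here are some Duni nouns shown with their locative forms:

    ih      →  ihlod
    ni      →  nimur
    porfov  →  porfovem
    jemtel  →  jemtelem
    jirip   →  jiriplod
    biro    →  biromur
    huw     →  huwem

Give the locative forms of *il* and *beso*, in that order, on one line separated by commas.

ilem, besomur

The alternation tracks the final sound of the stem — -lod when the stem ends in a voiceless consonant (*ih*, *jirip*); -em when the stem ends in a voiced consonant (*porfov*, *jemtel*, *huw*); -mur when the stem ends in a vowel (*ni*, *biro*).
Since the final sound of *il* is /l/ (a voiced consonant), it takes -em, giving *ilem*.
*beso*: final sound = /o/, a vowel → -mur → *besomur*.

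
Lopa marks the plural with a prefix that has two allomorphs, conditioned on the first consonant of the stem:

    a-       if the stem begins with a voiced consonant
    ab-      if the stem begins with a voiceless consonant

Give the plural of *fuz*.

abfuz

*fuz* — first consonant /f/ (voiceless) → ab- → *abfuz*.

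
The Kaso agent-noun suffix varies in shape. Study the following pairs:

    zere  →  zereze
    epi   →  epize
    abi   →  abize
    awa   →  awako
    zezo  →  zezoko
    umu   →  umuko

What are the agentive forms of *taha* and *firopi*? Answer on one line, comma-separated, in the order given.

The alternation tracks the last vowel of the stem — -ze when the last vowel of the stem is a front vowel (*zere*, *epi*, *abi*); -ko when the last vowel of the stem is a back vowel (*awa*, *zezo*, *umu*).
The last vowel of *taha* is /a/, which is a back vowel, so the suffix is -ko, giving *tahako*.
*firopi*: last vowel = /i/, a front vowel → -ze → *firopize*.

tahako, firopize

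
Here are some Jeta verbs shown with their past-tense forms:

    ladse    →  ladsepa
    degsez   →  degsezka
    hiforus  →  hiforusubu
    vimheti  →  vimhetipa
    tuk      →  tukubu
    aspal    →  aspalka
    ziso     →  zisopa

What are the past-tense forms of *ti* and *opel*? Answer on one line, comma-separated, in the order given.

The alternation tracks the final sound of the stem — -ubu when the stem ends in a voiceless consonant (*hiforus*, *tuk*); -ka when the stem ends in a voiced consonant (*degsez*, *aspal*); -pa when the stem ends in a vowel (*ladse*, *vimheti*, *ziso*).
The final sound of *ti* is /i/, which is a vowel, so the suffix is -pa, giving *tipa*.
Since the final sound of *opel* is /l/ (a voiced consonant), it takes -ka, giving *opelka*.

tipa, opelka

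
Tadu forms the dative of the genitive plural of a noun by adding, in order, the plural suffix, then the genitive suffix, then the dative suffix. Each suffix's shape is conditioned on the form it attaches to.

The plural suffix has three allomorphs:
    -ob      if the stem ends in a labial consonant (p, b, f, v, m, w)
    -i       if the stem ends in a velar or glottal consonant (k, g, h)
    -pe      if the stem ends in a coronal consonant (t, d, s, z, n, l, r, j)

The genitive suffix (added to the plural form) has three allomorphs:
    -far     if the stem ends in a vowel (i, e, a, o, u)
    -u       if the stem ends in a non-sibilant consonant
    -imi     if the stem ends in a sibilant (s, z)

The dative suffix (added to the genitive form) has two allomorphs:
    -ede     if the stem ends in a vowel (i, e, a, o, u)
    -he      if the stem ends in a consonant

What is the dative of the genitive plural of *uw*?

uwobuede

The final consonant of *uw* is /w/, which is labial, so the plural suffix is -ob, giving *uwob*.
The final sound of the plural form *uwob* is /b/, which is a non-sibilant consonant, so the genitive suffix is -u, giving *uwobu*.
Since the final sound of the genitive form *uwobu* is /u/ (a vowel), it takes -ede, giving *uwobuede*.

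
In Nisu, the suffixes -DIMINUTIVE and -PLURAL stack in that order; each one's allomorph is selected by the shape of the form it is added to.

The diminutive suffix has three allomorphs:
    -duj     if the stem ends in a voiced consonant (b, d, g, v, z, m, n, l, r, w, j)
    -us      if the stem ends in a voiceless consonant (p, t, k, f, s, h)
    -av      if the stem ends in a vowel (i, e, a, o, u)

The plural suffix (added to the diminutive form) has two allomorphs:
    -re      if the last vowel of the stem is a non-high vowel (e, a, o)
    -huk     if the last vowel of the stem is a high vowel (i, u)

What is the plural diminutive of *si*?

siavre

*si*: final sound = /i/, a vowel → -av → *siav*.
The last vowel of the diminutive form *siav* is /a/, which is a non-high vowel, so the plural suffix is -re, giving *siavre*.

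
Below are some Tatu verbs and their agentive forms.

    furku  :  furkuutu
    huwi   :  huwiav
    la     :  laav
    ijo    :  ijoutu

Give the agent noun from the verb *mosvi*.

The pattern is rounding harmony: -utu when the last vowel of the stem is a rounded vowel (*furku*, *ijo*); -av when the last vowel of the stem is an unrounded vowel (*huwi*, *la*).
*mosvi* — last vowel /i/ (an unrounded vowel) → -av → *mosviav*.

mosviav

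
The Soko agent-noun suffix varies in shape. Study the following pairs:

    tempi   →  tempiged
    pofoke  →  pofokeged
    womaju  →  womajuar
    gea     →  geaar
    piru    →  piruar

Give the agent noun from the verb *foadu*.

The alternation tracks the last vowel of the stem — -ged when the last vowel of the stem is a front vowel (*tempi*, *pofoke*); -ar when the last vowel of the stem is a back vowel (*womaju*, *gea*, *piru*).
*foadu* — last vowel /u/ (a back vowel) → -ar → *foaduar*.

foaduar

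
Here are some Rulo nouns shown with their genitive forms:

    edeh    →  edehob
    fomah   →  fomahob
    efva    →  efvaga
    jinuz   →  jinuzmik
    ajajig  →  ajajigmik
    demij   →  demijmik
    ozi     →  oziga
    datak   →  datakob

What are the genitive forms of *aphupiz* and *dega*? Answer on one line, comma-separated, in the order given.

aphupizmik, degaga

Looking at the final sound of each stem: -ob when the stem ends in a voiceless consonant (*edeh*, *fomah*, *datak*); -mik when the stem ends in a voiced consonant (*jinuz*, *ajajig*, *demij*); -ga when the stem ends in a vowel (*efva*, *ozi*).
The final sound of *aphupiz* is /z/, which is a voiced consonant, so the suffix is -mik, giving *aphupizmik*.
Since the final sound of *dega* is /a/ (a vowel), it takes -ga, giving *degaga*.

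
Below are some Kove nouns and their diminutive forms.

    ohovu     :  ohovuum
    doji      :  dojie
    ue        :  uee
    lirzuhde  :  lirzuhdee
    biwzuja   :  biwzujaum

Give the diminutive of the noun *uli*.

The pattern is front/back vowel harmony: -e when the last vowel of the stem is a front vowel (*doji*, *ue*, *lirzuhde*); -um when the last vowel of the stem is a back vowel (*ohovu*, *biwzuja*).
The last vowel of *uli* is /i/, which is a front vowel, so the suffix is -e, giving *ulie*.

ulie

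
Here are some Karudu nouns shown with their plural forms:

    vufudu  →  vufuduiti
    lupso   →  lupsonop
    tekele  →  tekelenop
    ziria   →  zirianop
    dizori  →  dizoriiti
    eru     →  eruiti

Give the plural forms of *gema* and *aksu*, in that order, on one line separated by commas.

The alternation tracks the last vowel of the stem — -iti when the last vowel of the stem is a high vowel (*vufudu*, *dizori*, *eru*); -nop when the last vowel of the stem is a non-high vowel (*lupso*, *tekele*, *ziria*).
*gema* — last vowel /a/ (a non-high vowel) → -nop → *gemanop*.
*aksu* — last vowel /u/ (a high vowel) → -iti → *aksuiti*.

gemanop, aksuiti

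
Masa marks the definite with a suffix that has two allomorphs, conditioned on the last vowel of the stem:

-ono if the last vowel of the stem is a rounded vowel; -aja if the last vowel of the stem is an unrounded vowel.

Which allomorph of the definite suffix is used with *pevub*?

-ono

Since the last vowel of *pevub* is /u/ (a rounded vowel), it takes -ono.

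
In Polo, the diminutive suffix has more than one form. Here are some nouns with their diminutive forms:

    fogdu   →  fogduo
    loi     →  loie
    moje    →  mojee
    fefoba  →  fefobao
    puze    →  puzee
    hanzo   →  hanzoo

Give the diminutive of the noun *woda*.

wodao

The alternation tracks the last vowel of the stem — -e when the last vowel of the stem is a front vowel (*loi*, *moje*, *puze*); -o when the last vowel of the stem is a back vowel (*fogdu*, *fefoba*, *hanzo*).
The last vowel of *woda* is /a/, which is a back vowel, so the suffix is -o, giving *wodao*.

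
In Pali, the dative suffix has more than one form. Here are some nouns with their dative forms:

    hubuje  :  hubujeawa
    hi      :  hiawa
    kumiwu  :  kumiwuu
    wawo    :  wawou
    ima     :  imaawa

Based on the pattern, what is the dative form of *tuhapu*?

tuhapuu

Looking at the last vowel of each stem: -u when the last vowel of the stem is a rounded vowel (*kumiwu*, *wawo*); -awa when the last vowel of the stem is an unrounded vowel (*hubuje*, *hi*, *ima*).
The last vowel of *tuhapu* is /u/, which is a rounded vowel, so the suffix is -u, giving *tuhapuu*.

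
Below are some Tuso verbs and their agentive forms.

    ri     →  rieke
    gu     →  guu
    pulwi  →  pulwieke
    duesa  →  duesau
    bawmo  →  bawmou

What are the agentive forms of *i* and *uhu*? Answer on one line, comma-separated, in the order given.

ieke, uhuu

Looking at the last vowel of each stem: -eke when the last vowel of the stem is a front vowel (*ri*, *pulwi*); -u when the last vowel of the stem is a back vowel (*gu*, *duesa*, *bawmo*).
Since the last vowel of *i* is /i/ (a front vowel), it takes -eke, giving *ieke*.
The last vowel of *uhu* is /u/, which is a back vowel, so the suffix is -u, giving *uhuu*.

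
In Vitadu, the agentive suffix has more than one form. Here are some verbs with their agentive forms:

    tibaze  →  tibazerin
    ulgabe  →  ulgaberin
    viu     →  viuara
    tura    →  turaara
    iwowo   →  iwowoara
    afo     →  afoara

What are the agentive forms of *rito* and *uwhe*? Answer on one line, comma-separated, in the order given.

The pattern is front/back vowel harmony: -rin when the last vowel of the stem is a front vowel (*tibaze*, *ulgabe*); -ara when the last vowel of the stem is a back vowel (*viu*, *tura*, *iwowo*, *afo*).
Since the last vowel of *rito* is /o/ (a back vowel), it takes -ara, giving *ritoara*.
*uwhe* — last vowel /e/ (a front vowel) → -rin → *uwherin*.

ritoara, uwherin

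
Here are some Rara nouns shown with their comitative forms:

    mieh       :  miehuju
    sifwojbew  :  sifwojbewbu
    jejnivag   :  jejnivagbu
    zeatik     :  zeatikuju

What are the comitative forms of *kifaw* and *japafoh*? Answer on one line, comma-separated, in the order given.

kifawbu, japafohuju

The suffix is conditioned by the final consonant: -uju when the stem ends in a voiceless consonant (*mieh*, *zeatik*); -bu when the stem ends in a voiced consonant (*sifwojbew*, *jejnivag*).
The final consonant of *kifaw* is /w/, which is voiced, so the suffix is -bu, giving *kifawbu*.
Since the final consonant of *japafoh* is /h/ (voiceless), it takes -uju, giving *japafohuju*.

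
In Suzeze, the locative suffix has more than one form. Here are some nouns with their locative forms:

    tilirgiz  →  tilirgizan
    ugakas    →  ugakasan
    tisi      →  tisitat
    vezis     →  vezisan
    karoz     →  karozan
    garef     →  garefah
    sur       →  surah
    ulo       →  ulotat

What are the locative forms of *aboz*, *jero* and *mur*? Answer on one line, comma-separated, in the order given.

The suffix is conditioned by the final sound: -an when the stem ends in a sibilant (*tilirgiz*, *ugakas*, *vezis*, *karoz*); -ah when the stem ends in a non-sibilant consonant (*garef*, *sur*); -tat when the stem ends in a vowel (*tisi*, *ulo*).
*aboz*: final sound = /z/, a sibilant → -an → *abozan*.
*jero*: final sound = /o/, a vowel → -tat → *jerotat*.
The final sound of *mur* is /r/, which is a non-sibilant consonant, so the suffix is -ah, giving *murah*.

abozan, jerotat, murah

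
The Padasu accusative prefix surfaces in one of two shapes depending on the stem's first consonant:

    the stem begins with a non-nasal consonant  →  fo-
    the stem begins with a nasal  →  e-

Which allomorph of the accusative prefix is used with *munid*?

The first consonant of *munid* is /m/, which is a nasal, so the prefix is e-.

e-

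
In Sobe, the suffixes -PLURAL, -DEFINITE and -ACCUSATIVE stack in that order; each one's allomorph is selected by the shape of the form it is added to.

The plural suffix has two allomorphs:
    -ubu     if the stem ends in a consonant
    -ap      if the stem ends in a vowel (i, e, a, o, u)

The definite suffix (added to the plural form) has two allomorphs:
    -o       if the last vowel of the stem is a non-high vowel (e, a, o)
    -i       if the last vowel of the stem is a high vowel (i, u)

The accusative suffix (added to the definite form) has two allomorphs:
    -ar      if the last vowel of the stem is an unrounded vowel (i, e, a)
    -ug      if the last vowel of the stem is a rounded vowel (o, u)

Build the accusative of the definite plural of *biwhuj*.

*biwhuj*: final sound = /j/, a consonant → -ubu → *biwhujubu*.
The last vowel of the plural form *biwhujubu* is /u/, which is a high vowel, so the definite suffix is -i, giving *biwhujubui*.
The definite form *biwhujubui* — last vowel /i/ (an unrounded vowel) → -ar → *biwhujubuiar*.

biwhujubuiar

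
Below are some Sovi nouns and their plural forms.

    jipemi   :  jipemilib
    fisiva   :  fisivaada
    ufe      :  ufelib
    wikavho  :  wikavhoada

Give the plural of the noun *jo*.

The pattern is front/back vowel harmony: -lib when the last vowel of the stem is a front vowel (*jipemi*, *ufe*); -ada when the last vowel of the stem is a back vowel (*fisiva*, *wikavho*).
*jo*: last vowel = /o/, a back vowel → -ada → *joada*.

joada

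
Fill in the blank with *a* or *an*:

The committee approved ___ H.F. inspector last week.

The indefinite article is chosen by the initial *sound* of the following word, not its spelling.
The initialism *H.F.* is read letter by letter; the first letter, H, is pronounced /eɪtʃ/, which begins with a vowel sound.
So the article is *an*: The committee approved an H.F. inspector last week.

an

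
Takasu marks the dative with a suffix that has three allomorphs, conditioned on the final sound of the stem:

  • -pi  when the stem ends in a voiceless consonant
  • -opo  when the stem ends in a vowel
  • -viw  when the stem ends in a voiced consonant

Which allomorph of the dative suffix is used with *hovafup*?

-pi

*hovafup*: final sound = /p/, a voiceless consonant → -pi.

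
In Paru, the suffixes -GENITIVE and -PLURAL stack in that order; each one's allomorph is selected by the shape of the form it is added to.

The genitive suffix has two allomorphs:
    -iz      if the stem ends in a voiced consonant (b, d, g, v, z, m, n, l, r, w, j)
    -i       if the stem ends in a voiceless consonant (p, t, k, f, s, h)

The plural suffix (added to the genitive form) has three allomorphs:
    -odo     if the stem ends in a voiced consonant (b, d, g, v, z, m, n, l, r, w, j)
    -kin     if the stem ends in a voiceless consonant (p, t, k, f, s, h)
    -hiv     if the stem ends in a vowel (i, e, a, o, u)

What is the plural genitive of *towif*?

towifihiv

*towif*: final consonant = /f/, voiceless → -i → *towifi*.
The final sound of the genitive form *towifi* is /i/, which is a vowel, so the plural suffix is -hiv, giving *towifihiv*.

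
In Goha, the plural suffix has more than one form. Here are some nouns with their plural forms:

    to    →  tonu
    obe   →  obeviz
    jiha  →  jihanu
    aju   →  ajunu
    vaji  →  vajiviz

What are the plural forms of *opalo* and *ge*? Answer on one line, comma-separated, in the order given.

opalonu, geviz

The alternation tracks the last vowel of the stem — -viz when the last vowel of the stem is a front vowel (*obe*, *vaji*); -nu when the last vowel of the stem is a back vowel (*to*, *jiha*, *aju*).
*opalo*: last vowel = /o/, a back vowel → -nu → *opalonu*.
Since the last vowel of *ge* is /e/ (a front vowel), it takes -viz, giving *geviz*.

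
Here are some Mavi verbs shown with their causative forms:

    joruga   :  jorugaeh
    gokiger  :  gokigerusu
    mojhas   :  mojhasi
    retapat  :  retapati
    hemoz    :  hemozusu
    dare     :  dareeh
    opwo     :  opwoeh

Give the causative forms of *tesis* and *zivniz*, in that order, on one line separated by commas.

The alternation tracks the final sound of the stem — -i when the stem ends in a voiceless consonant (*mojhas*, *retapat*); -usu when the stem ends in a voiced consonant (*gokiger*, *hemoz*); -eh when the stem ends in a vowel (*joruga*, *dare*, *opwo*).
*tesis*: final sound = /s/, a voiceless consonant → -i → *tesisi*.
*zivniz* — final sound /z/ (a voiced consonant) → -usu → *zivnizusu*.

tesisi, zivnizusu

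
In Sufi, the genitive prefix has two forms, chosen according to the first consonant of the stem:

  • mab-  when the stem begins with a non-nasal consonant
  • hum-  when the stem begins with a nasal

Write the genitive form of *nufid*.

Since the first consonant of *nufid* is /n/ (a nasal), it takes hum-, giving *humnufid*.

humnufid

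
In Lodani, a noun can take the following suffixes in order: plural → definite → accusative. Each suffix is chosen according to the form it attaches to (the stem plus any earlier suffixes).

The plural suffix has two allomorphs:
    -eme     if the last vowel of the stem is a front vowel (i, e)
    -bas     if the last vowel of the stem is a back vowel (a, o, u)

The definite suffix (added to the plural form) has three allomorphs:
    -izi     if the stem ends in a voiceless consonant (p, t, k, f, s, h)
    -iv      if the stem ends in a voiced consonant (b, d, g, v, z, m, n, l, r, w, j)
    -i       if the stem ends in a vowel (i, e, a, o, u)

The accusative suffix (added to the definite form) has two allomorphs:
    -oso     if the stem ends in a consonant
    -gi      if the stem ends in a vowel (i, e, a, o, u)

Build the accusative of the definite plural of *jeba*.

jebabasizigi

*jeba* — last vowel /a/ (a back vowel) → -bas → *jebabas*.
The plural form *jebabas*: final sound = /s/, a voiceless consonant → -izi → *jebabasizi*.
The final sound of the definite form *jebabasizi* is /i/, which is a vowel, so the accusative suffix is -gi, giving *jebabasizigi*.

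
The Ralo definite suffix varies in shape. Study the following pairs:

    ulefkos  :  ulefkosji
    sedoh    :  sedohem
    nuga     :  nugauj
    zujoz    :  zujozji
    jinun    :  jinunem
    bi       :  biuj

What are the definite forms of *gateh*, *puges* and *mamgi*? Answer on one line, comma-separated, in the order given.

Looking at the final sound of each stem: -ji when the stem ends in a sibilant (*ulefkos*, *zujoz*); -em when the stem ends in a non-sibilant consonant (*sedoh*, *jinun*); -uj when the stem ends in a vowel (*nuga*, *bi*).
*gateh* — final sound /h/ (a non-sibilant consonant) → -em → *gatehem*.
*puges* — final sound /s/ (a sibilant) → -ji → *pugesji*.
The final sound of *mamgi* is /i/, which is a vowel, so the suffix is -uj, giving *mamgiuj*.

gatehem, pugesji, mamgiuj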